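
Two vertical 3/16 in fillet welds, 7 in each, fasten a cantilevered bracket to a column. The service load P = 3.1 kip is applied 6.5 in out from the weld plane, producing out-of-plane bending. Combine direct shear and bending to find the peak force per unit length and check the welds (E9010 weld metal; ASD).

f_max ≈ 1.25 kip/in; adequate

E90XX → F_EXX = 90 ksi.
L_w = 2 × 7 = 14 in; section modulus (unit throat) S = 2 × L²/6 = 16.33 in².
Direct shear f_v = P/L_w = 3.1/14 = 0.2214 kip/in.
Moment M = P × e = 3.1 × 6.5 = 20.15 kip·in; bending f_b = M/S = 1.234 kip/in.
f_max = √(f_v² + f_b²) = √(0.2214² + 1.234²) = 1.253 kip/in.
r_n/Ω = (1/2.0) × 0.6 × 90 × (0.707 × 0.1875) = 3.579 kip/in → adequate.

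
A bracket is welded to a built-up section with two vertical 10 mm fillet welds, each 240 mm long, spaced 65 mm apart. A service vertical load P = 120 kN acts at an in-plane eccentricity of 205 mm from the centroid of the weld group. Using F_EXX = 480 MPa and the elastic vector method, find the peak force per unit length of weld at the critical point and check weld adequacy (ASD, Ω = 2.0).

Total weld length L_w = 480 mm. Treat welds as unit-width lines.
Polar moment about centroid: J = 2[d³/12 + d(b/2)²] = 2[240³/12 + 240×32.5²] = 2811000 mm³.
Direct shear f_v = P/L_w = 120×10³ / 480 = 250 N/mm (vertical).
Torsion M = P·e = 120×10³ × 205 = 24600000 N·mm.
Critical point at (x, y) = (32.5, 120) from centroid. f_tx = M·y/J = 1050 N/mm; f_ty = M·x/J = 284.4 N/mm.
Resultant f_max = √[f_tx² + (f_v + f_ty)²] = √[1050² + (250 + 284.4)²] = 1178 N/mm.
Capacity per unit length: r_n/Ω = (1/2.0) × 0.6 × 480 × (0.707 × 10) = 1018 N/mm.
1178 > 1018 → NOT adequate.

f_max ≈ 1180 N/mm; NOT adequate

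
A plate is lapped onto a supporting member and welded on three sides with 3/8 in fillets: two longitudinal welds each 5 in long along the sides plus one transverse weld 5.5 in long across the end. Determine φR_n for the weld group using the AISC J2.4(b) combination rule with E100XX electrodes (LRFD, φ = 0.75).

E100XX → F_EXX = 100 ksi.
t_e = 0.707 × 0.375 = 0.2651 in.
R_nwl = 0.6 × 100 × 0.2651 × 10 = 159.1 kips (longitudinal, 2 welds).
R_nwt = 0.6 × 100 × 0.2651 × 5.5 = 87.49 kips (transverse, base value).
(i) R_nwl + R_nwt = 246.6 kips; (ii) 0.85 R_nwl + 1.5 R_nwt = 266.5 kips.
R_n = max = 266.5 kips [governs: (ii)]; φR_n = 199.8 kips.

φR_n ≈ 200 kips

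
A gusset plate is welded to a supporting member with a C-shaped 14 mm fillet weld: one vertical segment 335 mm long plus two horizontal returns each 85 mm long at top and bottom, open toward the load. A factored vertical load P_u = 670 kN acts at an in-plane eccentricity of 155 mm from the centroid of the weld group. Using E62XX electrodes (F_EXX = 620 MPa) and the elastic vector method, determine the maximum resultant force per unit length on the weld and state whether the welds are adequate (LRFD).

Total weld length L_w = 505 mm. Treat welds as unit-width lines.
Centroid: x̄ = 2×85×42.5 / 505 = 14.31 mm from the vertical weld.
Polar moment about centroid: J = I_x + I_y = [335³/12 + 2×85×167.5²] + [335×14.31² + 2(85³/12 + 85×28.19²)] = 8209000 mm³.
Direct shear f_v = P/L_w = 670×10³ / 505 = 1327 N/mm (vertical).
Torsion M = P·e = 670×10³ × 155 = 103850000 N·mm.
Critical point at (x, y) = (70.69, 167.5) from centroid. f_tx = M·y/J = 2119 N/mm; f_ty = M·x/J = 894.4 N/mm.
Resultant f_max = √[f_tx² + (f_v + f_ty)²] = √[2119² + (1327 + 894.4)²] = 3070 N/mm.
Capacity per unit length: φr_n = 0.75 × 0.6 × 620 × (0.707 × 14) = 2762 N/mm.
3070 > 2762 → NOT adequate.

f_max ≈ 3070 N/mm; NOT adequate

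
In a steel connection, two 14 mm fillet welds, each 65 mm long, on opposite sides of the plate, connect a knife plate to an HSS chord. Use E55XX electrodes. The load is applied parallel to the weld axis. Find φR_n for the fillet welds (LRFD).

φR_n ≈ 318 kN

E55XX → F_EXX = 550 MPa.
Effective throat t_e = 0.707 × 14 = 9.898 mm.
Total length L = 130 mm; A_we = 9.898 × 130 = 1287 mm².
F_nw = 0.6 F_EXX = 0.6 × 550 = 330 MPa.
φR_n = 0.75 × 330 × 1287 × 10⁻³ = 318.5 kN.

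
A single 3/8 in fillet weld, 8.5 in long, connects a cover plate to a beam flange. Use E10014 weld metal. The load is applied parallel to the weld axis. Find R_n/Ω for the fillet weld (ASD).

E100XX → F_EXX = 100 ksi.
Effective throat t_e = 0.707 × 0.375 = 0.2651 in.
Total length L = 8.5 in; A_we = 0.2651 × 8.5 = 2.254 in².
F_nw = 0.6 F_EXX = 0.6 × 100 = 60 ksi.
R_n = 60 × 2.254 = 135.2 kips; R_n/Ω = 135.2/2.0 = 67.61 kips.

R_n/Ω ≈ 67.6 kips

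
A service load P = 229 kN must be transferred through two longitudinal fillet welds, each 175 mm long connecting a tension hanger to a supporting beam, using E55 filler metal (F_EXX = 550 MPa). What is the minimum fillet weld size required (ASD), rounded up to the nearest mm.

w = 6 mm

Total weld length L = 350 mm.
Required throat t_e = P × Ω / (0.6 F_EXX × L) = 229 × 2.0 / (0.6 × 550 × 350 × 10⁻³) = 3.965 mm.
Required leg w = t_e / 0.707 = 5.609 mm → use 6 mm.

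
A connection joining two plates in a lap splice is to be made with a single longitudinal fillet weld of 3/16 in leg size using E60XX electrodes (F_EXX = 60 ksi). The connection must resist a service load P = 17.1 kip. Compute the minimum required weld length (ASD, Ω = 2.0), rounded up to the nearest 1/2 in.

L = 7.5 in

Throat t_e = 0.707 × 0.1875 = 0.1326 in.
r_n/Ω = (0.6 × 60 × 0.1326) / 2.0 = 2.386 kip/in.
L_req = P / (r_n/Ω) = 17.1 / 2.386 = 7.166 in total.
Round up → use L = 7.5 in.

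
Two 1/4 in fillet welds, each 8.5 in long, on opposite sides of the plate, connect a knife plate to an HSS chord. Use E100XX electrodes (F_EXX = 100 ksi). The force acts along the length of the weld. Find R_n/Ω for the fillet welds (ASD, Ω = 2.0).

Effective throat t_e = 0.707 × 0.25 = 0.1767 in.
Total length L = 17 in; A_we = 0.1767 × 17 = 3.005 in².
F_nw = 0.6 F_EXX = 0.6 × 100 = 60 ksi.
R_n = 60 × 3.005 = 180.3 kips; R_n/Ω = 180.3/2.0 = 90.14 kips.

R_n/Ω ≈ 90.1 kips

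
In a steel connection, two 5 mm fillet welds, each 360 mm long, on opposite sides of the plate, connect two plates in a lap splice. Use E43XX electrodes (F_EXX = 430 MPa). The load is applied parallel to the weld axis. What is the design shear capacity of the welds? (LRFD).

Effective throat t_e = 0.707 × 5 = 3.535 mm.
Total length L = 720 mm; A_we = 3.535 × 720 = 2545 mm².
F_nw = 0.6 F_EXX = 0.6 × 430 = 258 MPa.
φR_n = 0.75 × 258 × 2545 × 10⁻³ = 492.5 kN.

φR_n ≈ 492 kN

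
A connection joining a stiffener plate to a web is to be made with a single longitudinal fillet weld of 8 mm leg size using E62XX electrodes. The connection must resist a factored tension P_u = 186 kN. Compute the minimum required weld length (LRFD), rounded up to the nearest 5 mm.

L = 120 mm

E62XX → F_EXX = 620 MPa.
Throat t_e = 0.707 × 8 = 5.656 mm.
φr_n = 0.75 × 0.6 × 620 × 5.656 × 10⁻³ = 1.578 kN/mm.
L_req = P_u / φr_n = 186 / 1.578 = 117.9 mm total.
Round up → use L = 120 mm.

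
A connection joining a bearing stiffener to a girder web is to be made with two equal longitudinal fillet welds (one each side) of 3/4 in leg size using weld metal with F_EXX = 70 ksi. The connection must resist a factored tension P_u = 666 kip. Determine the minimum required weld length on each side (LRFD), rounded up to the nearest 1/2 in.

L = 20 in on each side

Throat t_e = 0.707 × 0.75 = 0.5302 in.
φr_n = 0.75 × 0.6 × 70 × 0.5302 = 16.7 kip/in.
L_req = P_u / φr_n = 666 / 16.7 = 39.87 in total.
Per side: 39.87 / 2 = 19.94 in.
Round up → use L = 20 in on each side.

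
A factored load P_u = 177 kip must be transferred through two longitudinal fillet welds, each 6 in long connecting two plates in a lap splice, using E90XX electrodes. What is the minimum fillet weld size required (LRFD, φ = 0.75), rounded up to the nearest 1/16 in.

w = 9/16 in

E90XX → F_EXX = 90 ksi.
Total weld length L = 12 in.
Required throat t_e = P_u / (φ × 0.6 F_EXX × L) = 177 / (0.75 × 0.6 × 90 × 12) = 0.3642 in.
Required leg w = t_e / 0.707 = 0.5151 in → use 9/16 in.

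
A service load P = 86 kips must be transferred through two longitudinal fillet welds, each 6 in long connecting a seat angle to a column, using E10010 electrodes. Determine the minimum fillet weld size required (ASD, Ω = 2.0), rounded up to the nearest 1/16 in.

E100XX → F_EXX = 100 ksi.
Total weld length L = 12 in.
Required throat t_e = P × Ω / (0.6 F_EXX × L) = 86 × 2.0 / (0.6 × 100 × 12) = 0.2389 in.
Required leg w = t_e / 0.707 = 0.3379 in → use 3/8 in.

w = 3/8 in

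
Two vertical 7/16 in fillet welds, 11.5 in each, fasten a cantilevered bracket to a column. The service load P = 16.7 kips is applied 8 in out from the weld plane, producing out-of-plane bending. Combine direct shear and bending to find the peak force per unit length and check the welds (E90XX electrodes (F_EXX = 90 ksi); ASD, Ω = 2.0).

f_max ≈ 3.12 kip/in; adequate

L_w = 2 × 11.5 = 23 in; section modulus (unit throat) S = 2 × L²/6 = 44.08 in².
Direct shear f_v = P/L_w = 16.7/23 = 0.7261 kip/in.
Moment M = P × e = 16.7 × 8 = 133.6 kip·in; bending f_b = M/S = 3.031 kip/in.
f_max = √(f_v² + f_b²) = √(0.7261² + 3.031²) = 3.116 kip/in.
r_n/Ω = (1/2.0) × 0.6 × 90 × (0.707 × 0.4375) = 8.351 kip/in → adequate.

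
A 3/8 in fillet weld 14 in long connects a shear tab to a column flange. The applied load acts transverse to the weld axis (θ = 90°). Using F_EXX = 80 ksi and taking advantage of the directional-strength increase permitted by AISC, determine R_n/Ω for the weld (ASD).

R_n/Ω ≈ 134 kips

t_e = 0.707 × 0.375 = 0.2651 in; A_we = 0.2651 × 14 = 3.712 in².
Directional factor: 1.0 + 0.5 sin^1.5(90°) = 1.5.
F_nw = 0.6 × 80 × 1.5 = 72 ksi.
R_n/Ω = (72 × 3.712) / 2.0 = 133.6 kips.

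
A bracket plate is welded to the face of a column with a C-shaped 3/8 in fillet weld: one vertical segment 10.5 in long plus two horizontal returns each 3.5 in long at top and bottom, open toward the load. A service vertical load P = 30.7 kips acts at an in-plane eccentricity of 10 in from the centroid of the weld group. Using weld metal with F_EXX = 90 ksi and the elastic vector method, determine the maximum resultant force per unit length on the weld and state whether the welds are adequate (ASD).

f_max ≈ 6.9 kip/in; adequate

Total weld length L_w = 17.5 in. Treat welds as unit-width lines.
Centroid: x̄ = 2×3.5×1.75 / 17.5 = 0.7 in from the vertical weld.
Polar moment about centroid: J = I_x + I_y = [10.5³/12 + 2×3.5×5.25²] + [10.5×0.7² + 2(3.5³/12 + 3.5×1.05²)] = 309.4 in³.
Direct shear f_v = P/L_w = 30.7 / 17.5 = 1.754 kip/in (vertical).
Torsion M = P·e = 30.7 × 10 = 307 kip·in.
Critical point at (x, y) = (2.8, 5.25) from centroid. f_tx = M·y/J = 5.209 kip/in; f_ty = M·x/J = 2.778 kip/in.
Resultant f_max = √[f_tx² + (f_v + f_ty)²] = √[5.209² + (1.754 + 2.778)²] = 6.905 kip/in.
Capacity per unit length: r_n/Ω = (1/2.0) × 0.6 × 90 × (0.707 × 0.375) = 7.158 kip/in.
6.905 ≤ 7.158 → adequate.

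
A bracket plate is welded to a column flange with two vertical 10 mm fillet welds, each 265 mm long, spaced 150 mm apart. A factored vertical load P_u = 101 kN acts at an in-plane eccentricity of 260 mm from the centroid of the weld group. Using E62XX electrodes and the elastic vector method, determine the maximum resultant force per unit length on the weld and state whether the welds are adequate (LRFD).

f_max ≈ 769 N/mm; adequate

E62XX → F_EXX = 620 MPa.
Total weld length L_w = 530 mm. Treat welds as unit-width lines.
Polar moment about centroid: J = 2[d³/12 + d(b/2)²] = 2[265³/12 + 265×75²] = 6083000 mm³.
Direct shear f_v = P/L_w = 101×10³ / 530 = 190.6 N/mm (vertical).
Torsion M = P·e = 101×10³ × 260 = 26260000 N·mm.
Critical point at (x, y) = (75, 132.5) from centroid. f_tx = M·y/J = 572 N/mm; f_ty = M·x/J = 323.8 N/mm.
Resultant f_max = √[f_tx² + (f_v + f_ty)²] = √[572² + (190.6 + 323.8)²] = 769.2 N/mm.
Capacity per unit length: φr_n = 0.75 × 0.6 × 620 × (0.707 × 10) = 1973 N/mm.
769.2 ≤ 1973 → adequate.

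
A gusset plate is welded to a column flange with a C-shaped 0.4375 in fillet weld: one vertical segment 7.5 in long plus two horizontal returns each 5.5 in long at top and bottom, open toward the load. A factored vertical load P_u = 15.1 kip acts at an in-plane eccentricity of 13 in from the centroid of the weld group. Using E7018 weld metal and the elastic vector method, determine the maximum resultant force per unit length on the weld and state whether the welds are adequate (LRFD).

f_max ≈ 4.83 kip/in; adequate

E70XX → F_EXX = 70 ksi.
Total weld length L_w = 18.5 in. Treat welds as unit-width lines.
Centroid: x̄ = 2×5.5×2.75 / 18.5 = 1.635 in from the vertical weld.
Polar moment about centroid: J = I_x + I_y = [7.5³/12 + 2×5.5×3.75²] + [7.5×1.635² + 2(5.5³/12 + 5.5×1.115²)] = 251.3 in³.
Direct shear f_v = P/L_w = 15.1 / 18.5 = 0.8162 kip/in (vertical).
Torsion M = P·e = 15.1 × 13 = 196.3 kip·in.
Critical point at (x, y) = (3.865, 3.75) from centroid. f_tx = M·y/J = 2.929 kip/in; f_ty = M·x/J = 3.019 kip/in.
Resultant f_max = √[f_tx² + (f_v + f_ty)²] = √[2.929² + (0.8162 + 3.019)²] = 4.826 kip/in.
Capacity per unit length: φr_n = 0.75 × 0.6 × 70 × (0.707 × 0.4375) = 9.743 kip/in.
4.826 ≤ 9.743 → adequate.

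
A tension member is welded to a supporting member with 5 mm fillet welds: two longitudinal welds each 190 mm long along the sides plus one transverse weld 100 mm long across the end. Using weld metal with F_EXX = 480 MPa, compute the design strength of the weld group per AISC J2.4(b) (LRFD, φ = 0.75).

t_e = 0.707 × 5 = 3.535 mm.
R_nwl = 0.6 × 480 × 3.535 × 380 × 10⁻³ = 386.9 kN (longitudinal, 2 welds).
R_nwt = 0.6 × 480 × 3.535 × 100 × 10⁻³ = 101.8 kN (transverse, base value).
(i) R_nwl + R_nwt = 488.7 kN; (ii) 0.85 R_nwl + 1.5 R_nwt = 481.6 kN.
R_n = max = 488.7 kN [governs: (i)]; φR_n = 366.5 kN.

φR_n ≈ 367 kN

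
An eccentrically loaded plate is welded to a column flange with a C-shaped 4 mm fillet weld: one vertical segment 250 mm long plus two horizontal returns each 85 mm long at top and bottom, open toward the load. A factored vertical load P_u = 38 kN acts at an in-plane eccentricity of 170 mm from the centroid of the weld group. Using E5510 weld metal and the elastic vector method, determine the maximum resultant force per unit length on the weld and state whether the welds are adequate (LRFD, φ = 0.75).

f_max ≈ 272 N/mm; adequate

E55XX → F_EXX = 550 MPa.
Total weld length L_w = 420 mm. Treat welds as unit-width lines.
Centroid: x̄ = 2×85×42.5 / 420 = 17.2 mm from the vertical weld.
Polar moment about centroid: J = I_x + I_y = [250³/12 + 2×85×125²] + [250×17.2² + 2(85³/12 + 85×25.3²)] = 4243000 mm³.
Direct shear f_v = P/L_w = 38×10³ / 420 = 90.48 N/mm (vertical).
Torsion M = P·e = 38×10³ × 170 = 6460000 N·mm.
Critical point at (x, y) = (67.8, 125) from centroid. f_tx = M·y/J = 190.3 N/mm; f_ty = M·x/J = 103.2 N/mm.
Resultant f_max = √[f_tx² + (f_v + f_ty)²] = √[190.3² + (90.48 + 103.2)²] = 271.5 N/mm.
Capacity per unit length: φr_n = 0.75 × 0.6 × 550 × (0.707 × 4) = 699.9 N/mm.
271.5 ≤ 699.9 → adequate.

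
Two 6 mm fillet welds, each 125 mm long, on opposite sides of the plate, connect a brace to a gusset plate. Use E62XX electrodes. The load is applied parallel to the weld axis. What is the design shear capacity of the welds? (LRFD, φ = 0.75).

φR_n ≈ 296 kN

E62XX → F_EXX = 620 MPa.
Effective throat t_e = 0.707 × 6 = 4.242 mm.
Total length L = 250 mm; A_we = 4.242 × 250 = 1060 mm².
F_nw = 0.6 F_EXX = 0.6 × 620 = 372 MPa.
φR_n = 0.75 × 372 × 1060 × 10⁻³ = 295.9 kN.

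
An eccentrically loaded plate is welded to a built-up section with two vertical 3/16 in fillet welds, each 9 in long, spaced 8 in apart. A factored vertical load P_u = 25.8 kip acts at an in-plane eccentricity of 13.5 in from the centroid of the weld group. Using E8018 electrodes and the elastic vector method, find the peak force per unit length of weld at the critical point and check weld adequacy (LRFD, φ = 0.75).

f_max ≈ 6.17 kip/in; NOT adequate

E80XX → F_EXX = 80 ksi.
Total weld length L_w = 18 in. Treat welds as unit-width lines.
Polar moment about centroid: J = 2[d³/12 + d(b/2)²] = 2[9³/12 + 9×4²] = 409.5 in³.
Direct shear f_v = P/L_w = 25.8 / 18 = 1.433 kip/in (vertical).
Torsion M = P·e = 25.8 × 13.5 = 348.3 kip·in.
Critical point at (x, y) = (4, 4.5) from centroid. f_tx = M·y/J = 3.827 kip/in; f_ty = M·x/J = 3.402 kip/in.
Resultant f_max = √[f_tx² + (f_v + f_ty)²] = √[3.827² + (1.433 + 3.402)²] = 6.167 kip/in.
Capacity per unit length: φr_n = 0.75 × 0.6 × 80 × (0.707 × 0.1875) = 4.772 kip/in.
6.167 > 4.772 → NOT adequate.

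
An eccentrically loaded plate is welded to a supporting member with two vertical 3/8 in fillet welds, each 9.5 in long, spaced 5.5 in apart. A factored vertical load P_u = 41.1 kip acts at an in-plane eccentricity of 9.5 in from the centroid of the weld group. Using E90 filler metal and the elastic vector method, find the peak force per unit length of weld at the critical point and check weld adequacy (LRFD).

E90XX → F_EXX = 90 ksi.
Total weld length L_w = 19 in. Treat welds as unit-width lines.
Polar moment about centroid: J = 2[d³/12 + d(b/2)²] = 2[9.5³/12 + 9.5×2.75²] = 286.6 in³.
Direct shear f_v = P/L_w = 41.1 / 19 = 2.163 kip/in (vertical).
Torsion M = P·e = 41.1 × 9.5 = 390.45 kip·in.
Critical point at (x, y) = (2.75, 4.75) from centroid. f_tx = M·y/J = 6.472 kip/in; f_ty = M·x/J = 3.747 kip/in.
Resultant f_max = √[f_tx² + (f_v + f_ty)²] = √[6.472² + (2.163 + 3.747)²] = 8.764 kip/in.
Capacity per unit length: φr_n = 0.75 × 0.6 × 90 × (0.707 × 0.375) = 10.74 kip/in.
8.764 ≤ 10.74 → adequate.

f_max ≈ 8.76 kip/in; adequate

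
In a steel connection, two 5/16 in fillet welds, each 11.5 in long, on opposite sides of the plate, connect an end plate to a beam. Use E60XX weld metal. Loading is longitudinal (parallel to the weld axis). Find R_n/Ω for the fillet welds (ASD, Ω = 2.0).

E60XX → F_EXX = 60 ksi.
Effective throat t_e = 0.707 × 0.3125 = 0.2209 in.
Total length L = 23 in; A_we = 0.2209 × 23 = 5.082 in².
F_nw = 0.6 F_EXX = 0.6 × 60 = 36 ksi.
R_n = 36 × 5.082 = 182.9 kip; R_n/Ω = 182.9/2.0 = 91.47 kip.

R_n/Ω ≈ 91.5 kip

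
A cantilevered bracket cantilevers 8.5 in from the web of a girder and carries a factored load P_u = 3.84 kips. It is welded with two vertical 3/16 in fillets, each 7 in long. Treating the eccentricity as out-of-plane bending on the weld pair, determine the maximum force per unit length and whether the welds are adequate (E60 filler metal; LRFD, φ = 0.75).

E60XX → F_EXX = 60 ksi.
L_w = 2 × 7 = 14 in; section modulus (unit throat) S = 2 × L²/6 = 16.33 in².
Direct shear f_v = P/L_w = 3.84/14 = 0.2743 kip/in.
Moment M = P × e = 3.84 × 8.5 = 32.64 kip·in; bending f_b = M/S = 1.998 kip/in.
f_max = √(f_v² + f_b²) = √(0.2743² + 1.998²) = 2.017 kip/in.
φr_n = 0.75 × 0.6 × 60 × (0.707 × 0.1875) = 3.579 kip/in → adequate.

f_max ≈ 2.02 kip/in; adequate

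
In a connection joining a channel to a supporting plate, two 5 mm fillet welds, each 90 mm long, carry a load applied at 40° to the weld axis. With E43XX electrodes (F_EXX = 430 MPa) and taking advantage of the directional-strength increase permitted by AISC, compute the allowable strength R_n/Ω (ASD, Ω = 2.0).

R_n/Ω ≈ 103 kN

t_e = 0.707 × 5 = 3.535 mm; A_we = 3.535 × 180 = 636.3 mm².
Directional factor: 1.0 + 0.5 sin^1.5(40°) = 1.258.
F_nw = 0.6 × 430 × 1.258 = 324.5 MPa.
R_n/Ω = (324.5 × 636.3) / 2.0 × 10⁻³ = 103.2 kN.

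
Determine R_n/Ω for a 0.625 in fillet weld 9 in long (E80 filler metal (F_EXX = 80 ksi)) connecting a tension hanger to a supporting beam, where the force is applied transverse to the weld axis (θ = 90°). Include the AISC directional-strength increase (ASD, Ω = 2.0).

t_e = 0.707 × 0.625 = 0.4419 in; A_we = 0.4419 × 9 = 3.977 in².
Directional factor: 1.0 + 0.5 sin^1.5(90°) = 1.5.
F_nw = 0.6 × 80 × 1.5 = 72 ksi.
R_n/Ω = (72 × 3.977) / 2.0 = 143.2 kip.

R_n/Ω ≈ 143 kip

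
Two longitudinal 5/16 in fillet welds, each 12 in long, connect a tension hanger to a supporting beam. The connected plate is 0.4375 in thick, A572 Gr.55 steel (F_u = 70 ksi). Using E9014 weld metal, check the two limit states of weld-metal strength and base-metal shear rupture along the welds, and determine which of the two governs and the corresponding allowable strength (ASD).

R_n/Ω ≈ 143 kips (weld metal governs)

E90XX → F_EXX = 90 ksi.
t_e = 0.707 × 0.3125 = 0.2209 in; L = 24 in.
Weld metal: R_n/Ω = (1/2.0) × 0.6 × 90 × 0.2209 × 24 = 143.2 kips.
Base metal (shear rupture): R_n/Ω = (1/2.0) × 0.6 × 70 × 0.4375 × 24 = 220.5 kips.
Governing: weld metal.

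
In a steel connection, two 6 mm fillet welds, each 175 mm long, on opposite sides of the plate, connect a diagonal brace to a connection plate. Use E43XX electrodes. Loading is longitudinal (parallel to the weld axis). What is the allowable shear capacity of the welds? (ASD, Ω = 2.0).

R_n/Ω ≈ 192 kN

E43XX → F_EXX = 430 MPa.
Effective throat t_e = 0.707 × 6 = 4.242 mm.
Total length L = 350 mm; A_we = 4.242 × 350 = 1485 mm².
F_nw = 0.6 F_EXX = 0.6 × 430 = 258 MPa.
R_n = 258 × 1485 × 10⁻³ = 383.1 kN; R_n/Ω = 383.1/2.0 = 191.5 kN.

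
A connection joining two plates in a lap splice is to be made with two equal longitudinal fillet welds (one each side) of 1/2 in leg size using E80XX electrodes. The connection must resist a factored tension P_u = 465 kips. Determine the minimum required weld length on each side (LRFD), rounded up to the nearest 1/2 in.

L = 18.5 in on each side

E80XX → F_EXX = 80 ksi.
Throat t_e = 0.707 × 0.5 = 0.3535 in.
φr_n = 0.75 × 0.6 × 80 × 0.3535 = 12.73 kips/in.
L_req = P_u / φr_n = 465 / 12.73 = 36.54 in total.
Per side: 36.54 / 2 = 18.27 in.
Round up → use L = 18.5 in on each side.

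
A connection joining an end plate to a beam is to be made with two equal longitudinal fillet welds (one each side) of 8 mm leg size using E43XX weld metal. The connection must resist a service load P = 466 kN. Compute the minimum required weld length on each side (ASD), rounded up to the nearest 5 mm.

E43XX → F_EXX = 430 MPa.
Throat t_e = 0.707 × 8 = 5.656 mm.
r_n/Ω = (0.6 × 430 × 5.656) / 2.0 = 729.6 N/mm = 0.7296 kN/mm.
L_req = P / (r_n/Ω) = 466 / 0.7296 = 638.7 mm total.
Per side: 638.7 / 2 = 319.3 mm.
Round up → use L = 320 mm on each side.

L = 320 mm on each side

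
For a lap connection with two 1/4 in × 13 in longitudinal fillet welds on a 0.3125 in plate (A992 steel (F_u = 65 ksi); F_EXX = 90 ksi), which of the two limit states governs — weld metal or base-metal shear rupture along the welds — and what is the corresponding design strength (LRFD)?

t_e = 0.707 × 0.25 = 0.1767 in; L = 26 in.
Weld metal: φR_n = 0.75 × 0.6 × 90 × 0.1767 × 26 = 186.1 kips.
Base metal (shear rupture): φR_n = 0.75 × 0.6 × 65 × 0.3125 × 26 = 237.7 kips.
Governing: weld metal.

φR_n ≈ 186 kips (weld metal governs)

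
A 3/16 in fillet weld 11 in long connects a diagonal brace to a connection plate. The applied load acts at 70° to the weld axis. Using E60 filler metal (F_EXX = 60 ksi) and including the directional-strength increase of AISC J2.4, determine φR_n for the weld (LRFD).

φR_n ≈ 57.3 kip

t_e = 0.707 × 0.1875 = 0.1326 in; A_we = 0.1326 × 11 = 1.458 in².
Directional factor: 1.0 + 0.5 sin^1.5(70°) = 1.455.
F_nw = 0.6 × 60 × 1.455 = 52.4 ksi.
φR_n = 0.75 × 52.4 × 1.458 = 57.3 kip.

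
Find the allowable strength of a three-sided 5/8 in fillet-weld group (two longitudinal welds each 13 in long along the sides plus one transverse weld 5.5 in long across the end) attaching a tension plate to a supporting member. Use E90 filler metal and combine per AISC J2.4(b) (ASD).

R_n/Ω ≈ 376 kip

E90XX → F_EXX = 90 ksi.
t_e = 0.707 × 0.625 = 0.4419 in.
R_nwl = 0.6 × 90 × 0.4419 × 26 = 620.4 kip (longitudinal, 2 welds).
R_nwt = 0.6 × 90 × 0.4419 × 5.5 = 131.2 kip (transverse, base value).
(i) R_nwl + R_nwt = 751.6 kip; (ii) 0.85 R_nwl + 1.5 R_nwt = 724.2 kip.
R_n = max = 751.6 kip [governs: (i)]; R_n/Ω = 375.8 kip.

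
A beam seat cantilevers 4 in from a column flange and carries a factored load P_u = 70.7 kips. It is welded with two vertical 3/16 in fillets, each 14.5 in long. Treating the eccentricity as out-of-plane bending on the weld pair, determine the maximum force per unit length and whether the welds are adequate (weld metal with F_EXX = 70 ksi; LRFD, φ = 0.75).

f_max ≈ 4.71 kip/in; NOT adequate

L_w = 2 × 14.5 = 29 in; section modulus (unit throat) S = 2 × L²/6 = 70.08 in².
Direct shear f_v = P/L_w = 70.7/29 = 2.438 kip/in.
Moment M = P × e = 70.7 × 4 = 282.8 kip·in; bending f_b = M/S = 4.035 kip/in.
f_max = √(f_v² + f_b²) = √(2.438² + 4.035²) = 4.714 kip/in.
φr_n = 0.75 × 0.6 × 70 × (0.707 × 0.1875) = 4.176 kip/in → NOT adequate.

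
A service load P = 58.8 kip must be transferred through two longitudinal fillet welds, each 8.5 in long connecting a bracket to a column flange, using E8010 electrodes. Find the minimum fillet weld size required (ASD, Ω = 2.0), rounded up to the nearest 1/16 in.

w = 1/4 in

E80XX → F_EXX = 80 ksi.
Total weld length L = 17 in.
Required throat t_e = P × Ω / (0.6 F_EXX × L) = 58.8 × 2.0 / (0.6 × 80 × 17) = 0.1441 in.
Required leg w = t_e / 0.707 = 0.2038 in → use 1/4 in.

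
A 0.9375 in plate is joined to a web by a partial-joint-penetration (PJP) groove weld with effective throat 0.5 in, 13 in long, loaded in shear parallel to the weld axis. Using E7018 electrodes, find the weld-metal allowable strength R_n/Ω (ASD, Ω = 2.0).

E70XX → F_EXX = 70 ksi.
Effective throat (given) t_e = 0.5 in.
A_we = 0.5 × 13 = 6.5 in².
F_nw = 0.6 F_EXX = 42 ksi.
R_n/Ω = (42 × 6.5) / 2.0 = 136.5 kip.

R_n/Ω ≈ 136 kip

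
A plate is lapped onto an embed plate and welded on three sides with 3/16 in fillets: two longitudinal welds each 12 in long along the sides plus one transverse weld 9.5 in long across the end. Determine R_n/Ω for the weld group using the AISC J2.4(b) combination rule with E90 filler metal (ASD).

R_n/Ω ≈ 124 kip

E90XX → F_EXX = 90 ksi.
t_e = 0.707 × 0.1875 = 0.1326 in.
R_nwl = 0.6 × 90 × 0.1326 × 24 = 171.8 kip (longitudinal, 2 welds).
R_nwt = 0.6 × 90 × 0.1326 × 9.5 = 68 kip (transverse, base value).
(i) R_nwl + R_nwt = 239.8 kip; (ii) 0.85 R_nwl + 1.5 R_nwt = 248 kip.
R_n = max = 248 kip [governs: (ii)]; R_n/Ω = 124 kip.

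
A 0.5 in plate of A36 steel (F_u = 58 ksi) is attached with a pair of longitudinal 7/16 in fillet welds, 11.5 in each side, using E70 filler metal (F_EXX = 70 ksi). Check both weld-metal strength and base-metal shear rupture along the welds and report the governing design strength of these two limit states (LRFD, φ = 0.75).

t_e = 0.707 × 0.4375 = 0.3093 in; L = 23 in.
Weld metal: φR_n = 0.75 × 0.6 × 70 × 0.3093 × 23 = 224.1 kips.
Base metal (shear rupture): φR_n = 0.75 × 0.6 × 58 × 0.5 × 23 = 300.1 kips.
Governing: weld metal.

φR_n ≈ 224 kips (weld metal governs)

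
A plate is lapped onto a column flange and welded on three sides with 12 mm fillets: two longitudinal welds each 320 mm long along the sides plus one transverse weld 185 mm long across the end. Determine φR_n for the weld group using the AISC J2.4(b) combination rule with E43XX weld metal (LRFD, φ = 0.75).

φR_n ≈ 1350 kN

E43XX → F_EXX = 430 MPa.
t_e = 0.707 × 12 = 8.484 mm.
R_nwl = 0.6 × 430 × 8.484 × 640 × 10⁻³ = 1401 kN (longitudinal, 2 welds).
R_nwt = 0.6 × 430 × 8.484 × 185 × 10⁻³ = 404.9 kN (transverse, base value).
(i) R_nwl + R_nwt = 1806 kN; (ii) 0.85 R_nwl + 1.5 R_nwt = 1798 kN.
R_n = max = 1806 kN [governs: (i)]; φR_n = 1354 kN.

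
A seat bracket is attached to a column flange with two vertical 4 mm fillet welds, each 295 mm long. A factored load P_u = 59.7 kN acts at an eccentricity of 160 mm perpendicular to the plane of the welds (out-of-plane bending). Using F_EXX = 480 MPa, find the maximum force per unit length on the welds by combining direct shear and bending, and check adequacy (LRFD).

f_max ≈ 344 N/mm; adequate

L_w = 2 × 295 = 590 mm; section modulus (unit throat) S = 2 × L²/6 = 29010 mm².
Direct shear f_v = P/L_w = 59.7×10³/590 = 101.2 N/mm.
Moment M = P × e = 59.7×10³ × 160 = 9552000 N·mm; bending f_b = M/S = 329.3 N/mm.
f_max = √(f_v² + f_b²) = √(101.2² + 329.3²) = 344.5 N/mm.
φr_n = 0.75 × 0.6 × 480 × (0.707 × 4) = 610.8 N/mm → adequate.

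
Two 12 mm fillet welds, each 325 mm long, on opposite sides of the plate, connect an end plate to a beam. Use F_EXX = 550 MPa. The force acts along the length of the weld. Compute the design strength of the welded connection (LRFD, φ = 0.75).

φR_n ≈ 1360 kN

Effective throat t_e = 0.707 × 12 = 8.484 mm.
Total length L = 650 mm; A_we = 8.484 × 650 = 5515 mm².
F_nw = 0.6 F_EXX = 0.6 × 550 = 330 MPa.
φR_n = 0.75 × 330 × 5515 × 10⁻³ = 1365 kN.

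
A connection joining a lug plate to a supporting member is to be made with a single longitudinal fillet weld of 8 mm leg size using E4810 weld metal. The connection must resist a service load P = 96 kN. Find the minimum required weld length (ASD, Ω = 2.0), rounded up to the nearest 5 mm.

L = 120 mm

E48XX → F_EXX = 480 MPa.
Throat t_e = 0.707 × 8 = 5.656 mm.
r_n/Ω = (0.6 × 480 × 5.656) / 2.0 = 814.5 N/mm = 0.8145 kN/mm.
L_req = P / (r_n/Ω) = 96 / 0.8145 = 117.9 mm total.
Round up → use L = 120 mm.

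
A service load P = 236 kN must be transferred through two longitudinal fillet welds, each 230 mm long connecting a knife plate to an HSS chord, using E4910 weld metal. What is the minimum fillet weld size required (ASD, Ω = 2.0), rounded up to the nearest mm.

E49XX → F_EXX = 490 MPa.
Total weld length L = 460 mm.
Required throat t_e = P × Ω / (0.6 F_EXX × L) = 236 × 2.0 / (0.6 × 490 × 460 × 10⁻³) = 3.49 mm.
Required leg w = t_e / 0.707 = 4.936 mm → use 5 mm.

w = 5 mm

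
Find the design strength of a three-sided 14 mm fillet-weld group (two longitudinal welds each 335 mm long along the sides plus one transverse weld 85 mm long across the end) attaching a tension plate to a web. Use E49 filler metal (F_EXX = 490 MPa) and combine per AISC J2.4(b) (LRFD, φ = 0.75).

t_e = 0.707 × 14 = 9.898 mm.
R_nwl = 0.6 × 490 × 9.898 × 670 × 10⁻³ = 1950 kN (longitudinal, 2 welds).
R_nwt = 0.6 × 490 × 9.898 × 85 × 10⁻³ = 247.4 kN (transverse, base value).
(i) R_nwl + R_nwt = 2197 kN; (ii) 0.85 R_nwl + 1.5 R_nwt = 2028 kN.
R_n = max = 2197 kN [governs: (i)]; φR_n = 1648 kN.

φR_n ≈ 1650 kN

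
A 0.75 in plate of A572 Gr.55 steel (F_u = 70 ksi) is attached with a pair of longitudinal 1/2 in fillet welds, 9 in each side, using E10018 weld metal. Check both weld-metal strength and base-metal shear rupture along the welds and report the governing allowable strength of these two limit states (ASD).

E100XX → F_EXX = 100 ksi.
t_e = 0.707 × 0.5 = 0.3535 in; L = 18 in.
Weld metal: R_n/Ω = (1/2.0) × 0.6 × 100 × 0.3535 × 18 = 190.9 kips.
Base metal (shear rupture): R_n/Ω = (1/2.0) × 0.6 × 70 × 0.75 × 18 = 283.5 kips.
Governing: weld metal.

R_n/Ω ≈ 191 kips (weld metal governs)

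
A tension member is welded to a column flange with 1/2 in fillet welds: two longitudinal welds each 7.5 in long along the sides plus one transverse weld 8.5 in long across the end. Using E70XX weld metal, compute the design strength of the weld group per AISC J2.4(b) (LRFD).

φR_n ≈ 284 kip

E70XX → F_EXX = 70 ksi.
t_e = 0.707 × 0.5 = 0.3535 in.
R_nwl = 0.6 × 70 × 0.3535 × 15 = 222.7 kip (longitudinal, 2 welds).
R_nwt = 0.6 × 70 × 0.3535 × 8.5 = 126.2 kip (transverse, base value).
(i) R_nwl + R_nwt = 348.9 kip; (ii) 0.85 R_nwl + 1.5 R_nwt = 378.6 kip.
R_n = max = 378.6 kip [governs: (ii)]; φR_n = 283.9 kip.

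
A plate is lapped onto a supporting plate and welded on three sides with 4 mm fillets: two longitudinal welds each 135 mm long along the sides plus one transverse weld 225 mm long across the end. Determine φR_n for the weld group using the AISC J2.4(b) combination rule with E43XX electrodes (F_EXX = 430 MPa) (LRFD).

t_e = 0.707 × 4 = 2.828 mm.
R_nwl = 0.6 × 430 × 2.828 × 270 × 10⁻³ = 197 kN (longitudinal, 2 welds).
R_nwt = 0.6 × 430 × 2.828 × 225 × 10⁻³ = 164.2 kN (transverse, base value).
(i) R_nwl + R_nwt = 361.2 kN; (ii) 0.85 R_nwl + 1.5 R_nwt = 413.7 kN.
R_n = max = 413.7 kN [governs: (ii)]; φR_n = 310.3 kN.

φR_n ≈ 310 kN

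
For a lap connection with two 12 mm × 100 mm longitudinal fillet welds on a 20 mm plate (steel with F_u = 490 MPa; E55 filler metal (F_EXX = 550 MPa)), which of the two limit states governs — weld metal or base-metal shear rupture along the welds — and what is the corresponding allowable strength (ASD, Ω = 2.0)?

R_n/Ω ≈ 280 kN (weld metal governs)

t_e = 0.707 × 12 = 8.484 mm; L = 200 mm.
Weld metal: R_n/Ω = (1/2.0) × 0.6 × 550 × 8.484 × 200 × 10⁻³ = 280 kN.
Base metal (shear rupture): R_n/Ω = (1/2.0) × 0.6 × 490 × 20 × 200 × 10⁻³ = 588 kN.
Governing: weld metal.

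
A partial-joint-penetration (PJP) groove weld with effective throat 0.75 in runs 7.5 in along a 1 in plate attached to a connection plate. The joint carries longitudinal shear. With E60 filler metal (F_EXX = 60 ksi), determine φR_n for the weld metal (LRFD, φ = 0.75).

φR_n ≈ 152 kips

Effective throat (given) t_e = 0.75 in.
A_we = 0.75 × 7.5 = 5.625 in².
F_nw = 0.6 F_EXX = 36 ksi.
φR_n = 0.75 × 36 × 5.625 = 151.9 kips.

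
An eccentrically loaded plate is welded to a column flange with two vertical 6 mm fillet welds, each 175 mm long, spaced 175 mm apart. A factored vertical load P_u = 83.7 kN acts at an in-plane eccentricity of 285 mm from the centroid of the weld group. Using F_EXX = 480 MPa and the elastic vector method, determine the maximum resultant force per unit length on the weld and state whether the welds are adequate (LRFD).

f_max ≈ 1010 N/mm; NOT adequate

Total weld length L_w = 350 mm. Treat welds as unit-width lines.
Polar moment about centroid: J = 2[d³/12 + d(b/2)²] = 2[175³/12 + 175×87.5²] = 3573000 mm³.
Direct shear f_v = P/L_w = 83.7×10³ / 350 = 239.1 N/mm (vertical).
Torsion M = P·e = 83.7×10³ × 285 = 23854000 N·mm.
Critical point at (x, y) = (87.5, 87.5) from centroid. f_tx = M·y/J = 584.2 N/mm; f_ty = M·x/J = 584.2 N/mm.
Resultant f_max = √[f_tx² + (f_v + f_ty)²] = √[584.2² + (239.1 + 584.2)²] = 1010 N/mm.
Capacity per unit length: φr_n = 0.75 × 0.6 × 480 × (0.707 × 6) = 916.3 N/mm.
1010 > 916.3 → NOT adequate.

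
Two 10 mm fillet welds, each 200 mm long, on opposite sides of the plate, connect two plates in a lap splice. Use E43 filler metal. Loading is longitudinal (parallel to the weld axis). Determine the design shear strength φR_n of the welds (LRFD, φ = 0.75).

E43XX → F_EXX = 430 MPa.
Effective throat t_e = 0.707 × 10 = 7.07 mm.
Total length L = 400 mm; A_we = 7.07 × 400 = 2828 mm².
F_nw = 0.6 F_EXX = 0.6 × 430 = 258 MPa.
φR_n = 0.75 × 258 × 2828 × 10⁻³ = 547.2 kN.

φR_n ≈ 547 kN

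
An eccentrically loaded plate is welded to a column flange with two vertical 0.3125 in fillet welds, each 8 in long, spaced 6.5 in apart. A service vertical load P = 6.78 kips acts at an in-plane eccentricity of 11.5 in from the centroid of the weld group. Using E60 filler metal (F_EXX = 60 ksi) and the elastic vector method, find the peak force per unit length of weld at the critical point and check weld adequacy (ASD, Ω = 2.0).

Total weld length L_w = 16 in. Treat welds as unit-width lines.
Polar moment about centroid: J = 2[d³/12 + d(b/2)²] = 2[8³/12 + 8×3.25²] = 254.3 in³.
Direct shear f_v = P/L_w = 6.78 / 16 = 0.4238 kip/in (vertical).
Torsion M = P·e = 6.78 × 11.5 = 77.97 kip·in.
Critical point at (x, y) = (3.25, 4) from centroid. f_tx = M·y/J = 1.226 kip/in; f_ty = M·x/J = 0.9963 kip/in.
Resultant f_max = √[f_tx² + (f_v + f_ty)²] = √[1.226² + (0.4238 + 0.9963)²] = 1.876 kip/in.
Capacity per unit length: r_n/Ω = (1/2.0) × 0.6 × 60 × (0.707 × 0.3125) = 3.977 kip/in.
1.876 ≤ 3.977 → adequate.

f_max ≈ 1.88 kip/in; adequate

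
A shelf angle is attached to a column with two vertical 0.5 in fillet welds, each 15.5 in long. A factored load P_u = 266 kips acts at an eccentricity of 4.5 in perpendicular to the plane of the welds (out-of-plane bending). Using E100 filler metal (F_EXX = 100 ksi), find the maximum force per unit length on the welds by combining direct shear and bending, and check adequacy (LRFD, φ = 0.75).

L_w = 2 × 15.5 = 31 in; section modulus (unit throat) S = 2 × L²/6 = 80.08 in².
Direct shear f_v = P/L_w = 266/31 = 8.581 kip/in.
Moment M = P × e = 266 × 4.5 = 1197 kip·in; bending f_b = M/S = 14.95 kip/in.
f_max = √(f_v² + f_b²) = √(8.581² + 14.95²) = 17.23 kip/in.
φr_n = 0.75 × 0.6 × 100 × (0.707 × 0.5) = 15.91 kip/in → NOT adequate.

f_max ≈ 17.2 kip/in; NOT adequate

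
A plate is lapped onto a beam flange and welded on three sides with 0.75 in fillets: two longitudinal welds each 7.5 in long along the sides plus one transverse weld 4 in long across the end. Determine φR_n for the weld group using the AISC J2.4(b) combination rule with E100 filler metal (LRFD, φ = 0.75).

φR_n ≈ 453 kip

E100XX → F_EXX = 100 ksi.
t_e = 0.707 × 0.75 = 0.5302 in.
R_nwl = 0.6 × 100 × 0.5302 × 15 = 477.2 kip (longitudinal, 2 welds).
R_nwt = 0.6 × 100 × 0.5302 × 4 = 127.3 kip (transverse, base value).
(i) R_nwl + R_nwt = 604.5 kip; (ii) 0.85 R_nwl + 1.5 R_nwt = 596.5 kip.
R_n = max = 604.5 kip [governs: (i)]; φR_n = 453.4 kip.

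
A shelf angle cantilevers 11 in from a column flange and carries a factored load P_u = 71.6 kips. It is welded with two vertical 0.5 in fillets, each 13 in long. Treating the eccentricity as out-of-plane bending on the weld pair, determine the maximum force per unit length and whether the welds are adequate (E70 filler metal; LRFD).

f_max ≈ 14.2 kip/in; NOT adequate

E70XX → F_EXX = 70 ksi.
L_w = 2 × 13 = 26 in; section modulus (unit throat) S = 2 × L²/6 = 56.33 in².
Direct shear f_v = P/L_w = 71.6/26 = 2.754 kip/in.
Moment M = P × e = 71.6 × 11 = 787.6 kip·in; bending f_b = M/S = 13.98 kip/in.
f_max = √(f_v² + f_b²) = √(2.754² + 13.98²) = 14.25 kip/in.
φr_n = 0.75 × 0.6 × 70 × (0.707 × 0.5) = 11.14 kip/in → NOT adequate.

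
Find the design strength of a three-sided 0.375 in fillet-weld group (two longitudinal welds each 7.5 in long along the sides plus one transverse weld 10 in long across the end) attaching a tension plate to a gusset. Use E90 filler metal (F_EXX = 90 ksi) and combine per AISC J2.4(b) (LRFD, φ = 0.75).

φR_n ≈ 298 kips

t_e = 0.707 × 0.375 = 0.2651 in.
R_nwl = 0.6 × 90 × 0.2651 × 15 = 214.8 kips (longitudinal, 2 welds).
R_nwt = 0.6 × 90 × 0.2651 × 10 = 143.2 kips (transverse, base value).
(i) R_nwl + R_nwt = 357.9 kips; (ii) 0.85 R_nwl + 1.5 R_nwt = 397.3 kips.
R_n = max = 397.3 kips [governs: (ii)]; φR_n = 298 kips.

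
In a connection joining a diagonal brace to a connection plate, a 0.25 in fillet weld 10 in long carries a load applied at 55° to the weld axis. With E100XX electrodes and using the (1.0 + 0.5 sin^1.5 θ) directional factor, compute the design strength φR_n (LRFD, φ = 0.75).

E100XX → F_EXX = 100 ksi.
t_e = 0.707 × 0.25 = 0.1767 in; A_we = 0.1767 × 10 = 1.767 in².
Directional factor: 1.0 + 0.5 sin^1.5(55°) = 1.371.
F_nw = 0.6 × 100 × 1.371 = 82.24 ksi.
φR_n = 0.75 × 82.24 × 1.767 = 109 kips.

φR_n ≈ 109 kips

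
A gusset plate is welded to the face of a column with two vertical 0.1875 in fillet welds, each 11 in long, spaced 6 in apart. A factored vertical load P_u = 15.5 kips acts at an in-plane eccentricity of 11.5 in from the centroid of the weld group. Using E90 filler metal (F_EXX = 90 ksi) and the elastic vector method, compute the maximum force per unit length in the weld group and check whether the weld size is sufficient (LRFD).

f_max ≈ 3.06 kip/in; adequate

Total weld length L_w = 22 in. Treat welds as unit-width lines.
Polar moment about centroid: J = 2[d³/12 + d(b/2)²] = 2[11³/12 + 11×3²] = 419.8 in³.
Direct shear f_v = P/L_w = 15.5 / 22 = 0.7045 kip/in (vertical).
Torsion M = P·e = 15.5 × 11.5 = 178.25 kip·in.
Critical point at (x, y) = (3, 5.5) from centroid. f_tx = M·y/J = 2.335 kip/in; f_ty = M·x/J = 1.274 kip/in.
Resultant f_max = √[f_tx² + (f_v + f_ty)²] = √[2.335² + (0.7045 + 1.274)²] = 3.06 kip/in.
Capacity per unit length: φr_n = 0.75 × 0.6 × 90 × (0.707 × 0.1875) = 5.369 kip/in.
3.06 ≤ 5.369 → adequate.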